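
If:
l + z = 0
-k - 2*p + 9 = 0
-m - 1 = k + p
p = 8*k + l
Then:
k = 2*z/17 + 9/17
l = -z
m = -z/17 - 98/17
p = 72/17 - z/17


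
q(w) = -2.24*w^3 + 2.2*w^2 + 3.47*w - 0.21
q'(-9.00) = -580.45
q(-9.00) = 1779.72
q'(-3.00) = -70.21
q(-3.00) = 69.66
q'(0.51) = 3.97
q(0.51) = 1.83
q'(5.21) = -156.01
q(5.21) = -239.20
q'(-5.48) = -222.45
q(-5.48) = 415.47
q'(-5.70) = -239.94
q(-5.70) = 466.32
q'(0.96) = 1.50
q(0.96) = 3.17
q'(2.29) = -21.69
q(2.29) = -7.63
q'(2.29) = -21.69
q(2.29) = -7.63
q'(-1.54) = -19.24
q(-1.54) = 7.84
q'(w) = -6.72*w^2 + 4.4*w + 3.47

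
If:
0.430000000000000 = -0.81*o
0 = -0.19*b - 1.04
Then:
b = -5.47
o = -0.53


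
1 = 1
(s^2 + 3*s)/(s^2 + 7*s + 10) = s*(s + 3)/(s^2 + 7*s + 10)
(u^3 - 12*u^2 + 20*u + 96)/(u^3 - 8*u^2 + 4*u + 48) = (u - 8)/(u - 4)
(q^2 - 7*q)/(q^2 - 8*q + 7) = q/(q - 1)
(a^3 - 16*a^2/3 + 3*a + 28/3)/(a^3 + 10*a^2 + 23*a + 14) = (3*a^2 - 19*a + 28)/(3*(a^2 + 9*a + 14))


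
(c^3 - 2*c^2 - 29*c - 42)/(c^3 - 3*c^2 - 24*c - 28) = (c + 3)/(c + 2)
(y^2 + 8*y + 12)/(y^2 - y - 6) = (y + 6)/(y - 3)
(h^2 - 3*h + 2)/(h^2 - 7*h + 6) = (h - 2)/(h - 6)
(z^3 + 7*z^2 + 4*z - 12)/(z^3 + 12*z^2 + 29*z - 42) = (z + 2)/(z + 7)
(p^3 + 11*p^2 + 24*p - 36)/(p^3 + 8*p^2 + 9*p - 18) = (p + 6)/(p + 3)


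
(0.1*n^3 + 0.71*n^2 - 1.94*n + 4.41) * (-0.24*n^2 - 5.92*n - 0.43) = -0.024*n^5 - 0.7624*n^4 - 3.7806*n^3 + 10.1211*n^2 - 25.273*n - 1.8963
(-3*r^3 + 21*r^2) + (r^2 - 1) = -3*r^3 + 22*r^2 - 1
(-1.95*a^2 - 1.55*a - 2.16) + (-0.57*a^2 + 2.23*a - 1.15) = -2.52*a^2 + 0.68*a - 3.31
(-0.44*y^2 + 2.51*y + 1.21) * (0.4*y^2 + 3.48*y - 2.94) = -0.176*y^4 - 0.5272*y^3 + 10.5124*y^2 - 3.1686*y - 3.5574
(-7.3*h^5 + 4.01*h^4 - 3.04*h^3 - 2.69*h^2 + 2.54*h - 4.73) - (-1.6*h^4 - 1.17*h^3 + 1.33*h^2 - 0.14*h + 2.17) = -7.3*h^5 + 5.61*h^4 - 1.87*h^3 - 4.02*h^2 + 2.68*h - 6.9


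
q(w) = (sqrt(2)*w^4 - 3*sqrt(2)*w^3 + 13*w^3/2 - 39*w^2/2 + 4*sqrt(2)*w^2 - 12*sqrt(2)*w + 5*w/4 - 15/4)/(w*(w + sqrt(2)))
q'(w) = (4*sqrt(2)*w^3 - 9*sqrt(2)*w^2 + 39*w^2/2 - 39*w + 8*sqrt(2)*w - 12*sqrt(2) + 5/4)/(w*(w + sqrt(2))) - (sqrt(2)*w^4 - 3*sqrt(2)*w^3 + 13*w^3/2 - 39*w^2/2 + 4*sqrt(2)*w^2 - 12*sqrt(2)*w + 5*w/4 - 15/4)/(w*(w + sqrt(2))^2) - (sqrt(2)*w^4 - 3*sqrt(2)*w^3 + 13*w^3/2 - 39*w^2/2 + 4*sqrt(2)*w^2 - 12*sqrt(2)*w + 5*w/4 - 15/4)/(w^2*(w + sqrt(2))) = (8*sqrt(2)*w^5 - 12*sqrt(2)*w^4 + 50*w^4 - 48*w^3 + 52*sqrt(2)*w^3 - 30*sqrt(2)*w^2 + 27*w^2 + 30*w + 15*sqrt(2))/(4*w^2*(w^2 + 2*sqrt(2)*w + 2))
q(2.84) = -1.35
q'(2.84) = 8.23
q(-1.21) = 24.13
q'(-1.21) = -169.76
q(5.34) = 28.04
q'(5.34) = 15.30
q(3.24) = 2.16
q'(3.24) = 9.35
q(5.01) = 23.14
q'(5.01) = 14.36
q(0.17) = -25.29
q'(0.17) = 89.69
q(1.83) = -8.28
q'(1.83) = 5.56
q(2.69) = -2.56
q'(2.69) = 7.82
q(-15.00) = 299.79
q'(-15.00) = -42.20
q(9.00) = 103.04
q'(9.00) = 25.68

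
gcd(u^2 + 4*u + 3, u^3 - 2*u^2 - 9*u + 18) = u + 3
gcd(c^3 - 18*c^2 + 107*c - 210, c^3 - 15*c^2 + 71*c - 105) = c^2 - 12*c + 35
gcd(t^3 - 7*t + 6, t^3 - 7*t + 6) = t^3 - 7*t + 6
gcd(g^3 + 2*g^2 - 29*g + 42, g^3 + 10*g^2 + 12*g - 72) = g - 2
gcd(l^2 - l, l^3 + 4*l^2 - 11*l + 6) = l - 1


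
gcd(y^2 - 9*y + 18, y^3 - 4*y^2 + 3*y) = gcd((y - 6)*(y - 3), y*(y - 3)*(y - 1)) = y - 3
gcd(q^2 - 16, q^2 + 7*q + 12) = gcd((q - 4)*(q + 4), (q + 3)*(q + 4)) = q + 4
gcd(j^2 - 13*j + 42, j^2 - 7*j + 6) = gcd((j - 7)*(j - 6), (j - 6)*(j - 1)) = j - 6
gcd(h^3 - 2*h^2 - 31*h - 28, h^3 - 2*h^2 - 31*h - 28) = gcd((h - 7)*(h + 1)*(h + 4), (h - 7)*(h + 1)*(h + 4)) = h^3 - 2*h^2 - 31*h - 28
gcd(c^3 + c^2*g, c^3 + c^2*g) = c^3 + c^2*g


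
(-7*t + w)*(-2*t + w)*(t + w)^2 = 14*t^4 + 19*t^3*w - 3*t^2*w^2 - 7*t*w^3 + w^4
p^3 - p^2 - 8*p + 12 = (p - 2)^2*(p + 3)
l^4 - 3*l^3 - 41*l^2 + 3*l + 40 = (l - 8)*(l - 1)*(l + 1)*(l + 5)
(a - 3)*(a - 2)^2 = a^3 - 7*a^2 + 16*a - 12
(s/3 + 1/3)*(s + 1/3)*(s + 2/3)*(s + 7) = s^4/3 + 3*s^3 + 137*s^2/27 + 79*s/27 + 14/27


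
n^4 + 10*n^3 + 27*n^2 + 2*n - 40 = (n - 1)*(n + 2)*(n + 4)*(n + 5)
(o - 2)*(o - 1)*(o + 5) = o^3 + 2*o^2 - 13*o + 10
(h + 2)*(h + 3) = h^2 + 5*h + 6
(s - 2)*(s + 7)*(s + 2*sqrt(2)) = s^3 + 2*sqrt(2)*s^2 + 5*s^2 - 14*s + 10*sqrt(2)*s - 28*sqrt(2)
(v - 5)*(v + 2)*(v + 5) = v^3 + 2*v^2 - 25*v - 50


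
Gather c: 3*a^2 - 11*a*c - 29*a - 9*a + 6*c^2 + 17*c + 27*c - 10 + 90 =3*a^2 - 38*a + 6*c^2 + c*(44 - 11*a) + 80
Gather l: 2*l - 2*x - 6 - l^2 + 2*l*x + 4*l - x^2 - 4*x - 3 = -l^2 + l*(2*x + 6) - x^2 - 6*x - 9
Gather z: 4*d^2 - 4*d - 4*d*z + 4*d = 4*d^2 - 4*d*z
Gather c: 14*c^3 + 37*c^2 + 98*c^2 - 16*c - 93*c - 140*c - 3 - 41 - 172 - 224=14*c^3 + 135*c^2 - 249*c - 440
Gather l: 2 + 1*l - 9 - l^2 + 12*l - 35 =-l^2 + 13*l - 42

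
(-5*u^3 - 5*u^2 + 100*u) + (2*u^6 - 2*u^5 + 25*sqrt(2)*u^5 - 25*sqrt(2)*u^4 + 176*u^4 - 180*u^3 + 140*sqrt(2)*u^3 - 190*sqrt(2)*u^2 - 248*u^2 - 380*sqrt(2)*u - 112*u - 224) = 2*u^6 - 2*u^5 + 25*sqrt(2)*u^5 - 25*sqrt(2)*u^4 + 176*u^4 - 185*u^3 + 140*sqrt(2)*u^3 - 190*sqrt(2)*u^2 - 253*u^2 - 380*sqrt(2)*u - 12*u - 224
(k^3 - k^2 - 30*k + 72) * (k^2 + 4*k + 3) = k^5 + 3*k^4 - 31*k^3 - 51*k^2 + 198*k + 216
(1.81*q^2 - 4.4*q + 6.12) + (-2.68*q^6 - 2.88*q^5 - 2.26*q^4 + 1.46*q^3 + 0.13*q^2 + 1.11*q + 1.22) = -2.68*q^6 - 2.88*q^5 - 2.26*q^4 + 1.46*q^3 + 1.94*q^2 - 3.29*q + 7.34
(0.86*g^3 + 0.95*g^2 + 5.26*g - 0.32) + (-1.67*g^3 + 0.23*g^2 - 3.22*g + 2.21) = -0.81*g^3 + 1.18*g^2 + 2.04*g + 1.89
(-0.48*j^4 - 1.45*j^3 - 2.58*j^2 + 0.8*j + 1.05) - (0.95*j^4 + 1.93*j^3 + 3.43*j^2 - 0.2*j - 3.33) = -1.43*j^4 - 3.38*j^3 - 6.01*j^2 + 1.0*j + 4.38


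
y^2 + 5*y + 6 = (y + 2)*(y + 3)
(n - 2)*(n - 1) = n^2 - 3*n + 2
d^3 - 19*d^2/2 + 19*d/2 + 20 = (d - 8)*(d - 5/2)*(d + 1)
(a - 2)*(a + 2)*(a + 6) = a^3 + 6*a^2 - 4*a - 24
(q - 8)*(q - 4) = q^2 - 12*q + 32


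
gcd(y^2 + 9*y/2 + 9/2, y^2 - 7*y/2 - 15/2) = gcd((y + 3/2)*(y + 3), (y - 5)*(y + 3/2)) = y + 3/2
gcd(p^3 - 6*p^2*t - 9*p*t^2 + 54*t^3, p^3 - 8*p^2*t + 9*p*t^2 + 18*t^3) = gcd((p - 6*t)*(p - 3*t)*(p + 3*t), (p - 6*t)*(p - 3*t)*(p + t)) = p^2 - 9*p*t + 18*t^2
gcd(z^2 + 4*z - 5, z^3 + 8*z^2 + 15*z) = z + 5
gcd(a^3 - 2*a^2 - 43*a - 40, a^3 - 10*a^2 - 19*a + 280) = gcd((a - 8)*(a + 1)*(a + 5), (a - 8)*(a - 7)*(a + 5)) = a^2 - 3*a - 40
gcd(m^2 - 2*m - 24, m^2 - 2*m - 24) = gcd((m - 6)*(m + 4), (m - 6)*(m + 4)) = m^2 - 2*m - 24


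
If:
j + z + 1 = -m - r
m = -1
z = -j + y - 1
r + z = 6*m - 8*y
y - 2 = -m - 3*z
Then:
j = -18/5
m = -1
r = 11/5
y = -6/5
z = 7/5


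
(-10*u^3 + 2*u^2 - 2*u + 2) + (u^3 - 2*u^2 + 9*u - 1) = -9*u^3 + 7*u + 1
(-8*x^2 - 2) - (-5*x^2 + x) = -3*x^2 - x - 2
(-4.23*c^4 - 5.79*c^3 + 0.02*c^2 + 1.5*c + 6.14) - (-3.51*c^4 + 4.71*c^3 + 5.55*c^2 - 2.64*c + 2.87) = -0.720000000000001*c^4 - 10.5*c^3 - 5.53*c^2 + 4.14*c + 3.27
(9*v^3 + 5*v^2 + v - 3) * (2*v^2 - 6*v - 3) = 18*v^5 - 44*v^4 - 55*v^3 - 27*v^2 + 15*v + 9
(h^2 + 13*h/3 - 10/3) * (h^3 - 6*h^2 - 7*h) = h^5 - 5*h^4/3 - 109*h^3/3 - 31*h^2/3 + 70*h/3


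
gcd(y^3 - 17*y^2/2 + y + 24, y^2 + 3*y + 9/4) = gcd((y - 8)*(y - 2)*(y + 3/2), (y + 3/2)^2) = y + 3/2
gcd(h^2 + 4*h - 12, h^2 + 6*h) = h + 6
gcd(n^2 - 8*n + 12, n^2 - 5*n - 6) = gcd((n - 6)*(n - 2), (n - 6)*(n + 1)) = n - 6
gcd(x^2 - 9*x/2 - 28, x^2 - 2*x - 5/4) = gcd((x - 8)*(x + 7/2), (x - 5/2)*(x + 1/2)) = 1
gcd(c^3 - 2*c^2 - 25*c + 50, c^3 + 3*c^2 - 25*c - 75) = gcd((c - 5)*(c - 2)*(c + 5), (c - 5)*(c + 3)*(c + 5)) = c^2 - 25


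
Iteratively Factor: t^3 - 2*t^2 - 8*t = (t)*(t^2 - 2*t - 8) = t*(t + 2)*(t - 4)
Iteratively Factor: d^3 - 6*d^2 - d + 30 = (d - 5)*(d^2 - d - 6) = (d - 5)*(d + 2)*(d - 3)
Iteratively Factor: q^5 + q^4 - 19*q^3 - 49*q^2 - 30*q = (q - 5)*(q^4 + 6*q^3 + 11*q^2 + 6*q) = (q - 5)*(q + 1)*(q^3 + 5*q^2 + 6*q) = q*(q - 5)*(q + 1)*(q^2 + 5*q + 6) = q*(q - 5)*(q + 1)*(q + 3)*(q + 2)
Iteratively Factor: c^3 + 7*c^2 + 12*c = (c + 4)*(c^2 + 3*c) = (c + 3)*(c + 4)*(c)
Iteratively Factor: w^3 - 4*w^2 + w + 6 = (w + 1)*(w^2 - 5*w + 6) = (w - 2)*(w + 1)*(w - 3)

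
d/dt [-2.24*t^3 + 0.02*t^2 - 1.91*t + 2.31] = -6.72*t^2 + 0.04*t - 1.91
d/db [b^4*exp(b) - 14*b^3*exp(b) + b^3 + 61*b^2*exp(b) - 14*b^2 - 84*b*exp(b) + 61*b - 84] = b^4*exp(b) - 10*b^3*exp(b) + 19*b^2*exp(b) + 3*b^2 + 38*b*exp(b) - 28*b - 84*exp(b) + 61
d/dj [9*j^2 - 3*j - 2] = 18*j - 3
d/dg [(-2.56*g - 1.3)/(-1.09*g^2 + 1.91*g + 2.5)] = (2.7904*g^2 - 4.8896*g - (2.18*g - 1.91)*(2.56*g + 1.3) - 6.4)/(-1.09*g^2 + 1.91*g + 2.5)^2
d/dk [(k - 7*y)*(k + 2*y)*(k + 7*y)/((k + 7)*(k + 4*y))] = (-(k + 7)*(k - 7*y)*(k + 2*y)*(k + 7*y) + (k + 7)*(k + 4*y)*((k - 7*y)*(k + 2*y) + (k - 7*y)*(k + 7*y) + (k + 2*y)*(k + 7*y)) - (k - 7*y)*(k + 2*y)*(k + 4*y)*(k + 7*y))/((k + 7)^2*(k + 4*y)^2)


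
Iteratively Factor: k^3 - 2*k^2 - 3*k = (k + 1)*(k^2 - 3*k) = (k - 3)*(k + 1)*(k)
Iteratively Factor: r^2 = (r)*(r)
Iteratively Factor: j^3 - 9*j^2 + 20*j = (j - 4)*(j^2 - 5*j) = j*(j - 4)*(j - 5)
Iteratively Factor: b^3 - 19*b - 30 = (b + 3)*(b^2 - 3*b - 10) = (b - 5)*(b + 3)*(b + 2)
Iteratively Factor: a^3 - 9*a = (a + 3)*(a^2 - 3*a) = a*(a + 3)*(a - 3)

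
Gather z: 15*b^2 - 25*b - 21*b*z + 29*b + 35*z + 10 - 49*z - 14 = 15*b^2 + 4*b + z*(-21*b - 14) - 4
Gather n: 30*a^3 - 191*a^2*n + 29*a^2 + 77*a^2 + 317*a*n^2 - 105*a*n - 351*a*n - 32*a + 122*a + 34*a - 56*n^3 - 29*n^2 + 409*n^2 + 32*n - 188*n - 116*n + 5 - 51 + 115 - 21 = 30*a^3 + 106*a^2 + 124*a - 56*n^3 + n^2*(317*a + 380) + n*(-191*a^2 - 456*a - 272) + 48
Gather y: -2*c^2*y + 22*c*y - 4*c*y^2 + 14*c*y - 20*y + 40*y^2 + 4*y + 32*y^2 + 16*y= y^2*(72 - 4*c) + y*(-2*c^2 + 36*c)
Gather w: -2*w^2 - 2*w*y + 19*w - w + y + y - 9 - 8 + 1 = -2*w^2 + w*(18 - 2*y) + 2*y - 16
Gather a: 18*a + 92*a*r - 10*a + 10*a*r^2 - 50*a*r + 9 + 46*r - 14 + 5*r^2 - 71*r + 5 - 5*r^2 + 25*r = a*(10*r^2 + 42*r + 8)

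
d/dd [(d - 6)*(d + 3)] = 2*d - 3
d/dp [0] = 0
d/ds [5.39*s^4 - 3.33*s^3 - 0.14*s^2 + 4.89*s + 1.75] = 21.56*s^3 - 9.99*s^2 - 0.28*s + 4.89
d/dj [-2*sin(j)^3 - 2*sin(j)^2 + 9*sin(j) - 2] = (-6*sin(j)^2 - 4*sin(j) + 9)*cos(j)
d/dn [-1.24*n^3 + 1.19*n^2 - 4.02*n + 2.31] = -3.72*n^2 + 2.38*n - 4.02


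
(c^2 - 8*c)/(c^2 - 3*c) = (c - 8)/(c - 3)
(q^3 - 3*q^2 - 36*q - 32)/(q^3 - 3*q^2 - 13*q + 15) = (q^3 - 3*q^2 - 36*q - 32)/(q^3 - 3*q^2 - 13*q + 15)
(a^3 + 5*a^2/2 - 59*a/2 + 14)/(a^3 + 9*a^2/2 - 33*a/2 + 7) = (a - 4)/(a - 2)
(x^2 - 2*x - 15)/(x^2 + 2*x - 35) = (x + 3)/(x + 7)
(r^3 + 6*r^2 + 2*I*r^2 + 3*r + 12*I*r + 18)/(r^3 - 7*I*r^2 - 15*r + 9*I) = (r^2 + 3*r*(2 + I) + 18*I)/(r^2 - 6*I*r - 9)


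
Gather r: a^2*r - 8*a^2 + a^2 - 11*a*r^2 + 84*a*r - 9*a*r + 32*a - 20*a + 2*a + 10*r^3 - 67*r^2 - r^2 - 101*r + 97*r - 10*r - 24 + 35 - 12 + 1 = -7*a^2 + 14*a + 10*r^3 + r^2*(-11*a - 68) + r*(a^2 + 75*a - 14)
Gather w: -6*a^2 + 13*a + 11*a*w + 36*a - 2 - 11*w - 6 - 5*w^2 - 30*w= -6*a^2 + 49*a - 5*w^2 + w*(11*a - 41) - 8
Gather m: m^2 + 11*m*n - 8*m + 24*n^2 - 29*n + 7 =m^2 + m*(11*n - 8) + 24*n^2 - 29*n + 7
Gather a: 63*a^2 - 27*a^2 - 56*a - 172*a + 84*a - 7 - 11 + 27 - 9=36*a^2 - 144*a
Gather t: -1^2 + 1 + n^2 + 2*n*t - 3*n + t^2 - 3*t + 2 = n^2 - 3*n + t^2 + t*(2*n - 3) + 2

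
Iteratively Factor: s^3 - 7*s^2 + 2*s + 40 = (s + 2)*(s^2 - 9*s + 20) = (s - 4)*(s + 2)*(s - 5)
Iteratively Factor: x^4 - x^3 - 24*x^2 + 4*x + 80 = (x + 2)*(x^3 - 3*x^2 - 18*x + 40) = (x - 2)*(x + 2)*(x^2 - x - 20) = (x - 2)*(x + 2)*(x + 4)*(x - 5)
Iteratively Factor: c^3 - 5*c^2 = (c)*(c^2 - 5*c) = c^2*(c - 5)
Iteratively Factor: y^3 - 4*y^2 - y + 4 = (y + 1)*(y^2 - 5*y + 4) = (y - 1)*(y + 1)*(y - 4)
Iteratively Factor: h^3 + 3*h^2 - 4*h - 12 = (h - 2)*(h^2 + 5*h + 6) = (h - 2)*(h + 2)*(h + 3)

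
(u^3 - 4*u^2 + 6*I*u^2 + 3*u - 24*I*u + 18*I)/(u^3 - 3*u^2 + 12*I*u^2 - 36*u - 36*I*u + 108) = (u - 1)/(u + 6*I)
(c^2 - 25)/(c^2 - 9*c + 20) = (c + 5)/(c - 4)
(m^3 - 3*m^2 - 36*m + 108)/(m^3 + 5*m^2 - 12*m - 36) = (m - 6)/(m + 2)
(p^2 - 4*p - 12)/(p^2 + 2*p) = (p - 6)/p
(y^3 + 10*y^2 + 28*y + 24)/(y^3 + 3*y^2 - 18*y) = (y^2 + 4*y + 4)/(y*(y - 3))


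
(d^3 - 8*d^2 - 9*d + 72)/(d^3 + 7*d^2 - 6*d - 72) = (d^2 - 5*d - 24)/(d^2 + 10*d + 24)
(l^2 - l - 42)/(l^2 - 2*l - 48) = (l - 7)/(l - 8)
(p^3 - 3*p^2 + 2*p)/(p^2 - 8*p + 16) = p*(p^2 - 3*p + 2)/(p^2 - 8*p + 16)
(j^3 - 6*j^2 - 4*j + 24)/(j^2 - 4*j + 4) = (j^2 - 4*j - 12)/(j - 2)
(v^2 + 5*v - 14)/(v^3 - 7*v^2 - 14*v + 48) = (v + 7)/(v^2 - 5*v - 24)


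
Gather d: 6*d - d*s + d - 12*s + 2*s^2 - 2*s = d*(7 - s) + 2*s^2 - 14*s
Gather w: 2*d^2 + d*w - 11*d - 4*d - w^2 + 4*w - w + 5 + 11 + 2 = 2*d^2 - 15*d - w^2 + w*(d + 3) + 18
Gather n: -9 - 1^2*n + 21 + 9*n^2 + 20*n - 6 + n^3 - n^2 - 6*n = n^3 + 8*n^2 + 13*n + 6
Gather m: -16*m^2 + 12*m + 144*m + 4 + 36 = -16*m^2 + 156*m + 40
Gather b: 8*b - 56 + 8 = 8*b - 48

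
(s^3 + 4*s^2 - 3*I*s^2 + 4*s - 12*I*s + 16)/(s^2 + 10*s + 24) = (s^2 - 3*I*s + 4)/(s + 6)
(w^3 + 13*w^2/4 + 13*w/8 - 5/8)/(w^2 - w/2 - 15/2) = (4*w^2 + 3*w - 1)/(4*(w - 3))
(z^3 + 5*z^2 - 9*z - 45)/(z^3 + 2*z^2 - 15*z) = (z + 3)/z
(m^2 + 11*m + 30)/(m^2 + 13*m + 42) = (m + 5)/(m + 7)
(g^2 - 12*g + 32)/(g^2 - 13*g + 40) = (g - 4)/(g - 5)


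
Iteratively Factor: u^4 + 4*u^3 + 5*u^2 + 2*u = (u + 2)*(u^3 + 2*u^2 + u) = (u + 1)*(u + 2)*(u^2 + u) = u*(u + 1)*(u + 2)*(u + 1)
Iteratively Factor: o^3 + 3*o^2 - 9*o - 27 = (o + 3)*(o^2 - 9) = (o + 3)^2*(o - 3)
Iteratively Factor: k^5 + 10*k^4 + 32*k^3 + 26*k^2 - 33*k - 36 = (k + 3)*(k^4 + 7*k^3 + 11*k^2 - 7*k - 12) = (k + 3)^2*(k^3 + 4*k^2 - k - 4) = (k + 1)*(k + 3)^2*(k^2 + 3*k - 4) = (k + 1)*(k + 3)^2*(k + 4)*(k - 1)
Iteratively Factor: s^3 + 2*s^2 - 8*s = (s - 2)*(s^2 + 4*s) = s*(s - 2)*(s + 4)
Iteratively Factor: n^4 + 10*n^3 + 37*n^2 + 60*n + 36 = (n + 2)*(n^3 + 8*n^2 + 21*n + 18) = (n + 2)*(n + 3)*(n^2 + 5*n + 6) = (n + 2)^2*(n + 3)*(n + 3)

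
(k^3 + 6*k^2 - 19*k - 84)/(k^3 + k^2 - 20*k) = (k^2 + 10*k + 21)/(k*(k + 5))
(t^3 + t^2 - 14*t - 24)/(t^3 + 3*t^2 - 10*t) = (t^3 + t^2 - 14*t - 24)/(t*(t^2 + 3*t - 10))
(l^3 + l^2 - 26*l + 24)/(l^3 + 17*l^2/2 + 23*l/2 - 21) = 2*(l - 4)/(2*l + 7)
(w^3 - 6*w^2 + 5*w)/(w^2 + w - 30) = w*(w - 1)/(w + 6)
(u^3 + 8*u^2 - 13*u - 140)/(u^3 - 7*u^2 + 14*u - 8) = (u^2 + 12*u + 35)/(u^2 - 3*u + 2)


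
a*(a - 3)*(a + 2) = a^3 - a^2 - 6*a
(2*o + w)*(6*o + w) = 12*o^2 + 8*o*w + w^2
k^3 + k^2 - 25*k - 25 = (k - 5)*(k + 1)*(k + 5)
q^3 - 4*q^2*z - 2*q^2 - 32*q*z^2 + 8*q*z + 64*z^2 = (q - 2)*(q - 8*z)*(q + 4*z)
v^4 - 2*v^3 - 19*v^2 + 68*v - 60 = (v - 3)*(v - 2)^2*(v + 5)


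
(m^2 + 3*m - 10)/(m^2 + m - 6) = (m + 5)/(m + 3)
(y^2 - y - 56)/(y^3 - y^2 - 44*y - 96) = (y + 7)/(y^2 + 7*y + 12)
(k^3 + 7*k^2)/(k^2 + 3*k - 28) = k^2/(k - 4)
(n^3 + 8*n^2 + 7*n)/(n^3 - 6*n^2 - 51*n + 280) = n*(n + 1)/(n^2 - 13*n + 40)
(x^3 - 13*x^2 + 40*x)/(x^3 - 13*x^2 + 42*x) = (x^2 - 13*x + 40)/(x^2 - 13*x + 42)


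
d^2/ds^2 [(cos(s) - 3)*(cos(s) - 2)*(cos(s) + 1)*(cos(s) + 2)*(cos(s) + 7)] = -25*cos(s)^5 - 80*cos(s)^4 + 209*cos(s)^3 + 224*cos(s)^2 - 194*cos(s) - 82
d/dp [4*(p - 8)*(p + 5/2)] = 8*p - 22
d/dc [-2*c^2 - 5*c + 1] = -4*c - 5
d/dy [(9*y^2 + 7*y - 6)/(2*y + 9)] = 3*(6*y^2 + 54*y + 25)/(4*y^2 + 36*y + 81)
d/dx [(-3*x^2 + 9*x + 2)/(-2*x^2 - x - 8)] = 7*(3*x^2 + 8*x - 10)/(4*x^4 + 4*x^3 + 33*x^2 + 16*x + 64)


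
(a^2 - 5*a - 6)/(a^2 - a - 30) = (a + 1)/(a + 5)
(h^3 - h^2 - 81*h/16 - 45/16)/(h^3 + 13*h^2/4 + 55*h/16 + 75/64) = 4*(h - 3)/(4*h + 5)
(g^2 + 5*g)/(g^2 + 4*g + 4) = g*(g + 5)/(g^2 + 4*g + 4)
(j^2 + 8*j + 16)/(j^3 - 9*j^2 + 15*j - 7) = (j^2 + 8*j + 16)/(j^3 - 9*j^2 + 15*j - 7)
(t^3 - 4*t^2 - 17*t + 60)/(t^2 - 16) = (t^2 - 8*t + 15)/(t - 4)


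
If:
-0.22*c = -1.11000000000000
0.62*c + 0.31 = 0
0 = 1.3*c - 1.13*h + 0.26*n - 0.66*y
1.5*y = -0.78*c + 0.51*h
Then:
No Solution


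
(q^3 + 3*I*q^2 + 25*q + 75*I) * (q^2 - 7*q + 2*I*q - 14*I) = q^5 - 7*q^4 + 5*I*q^4 + 19*q^3 - 35*I*q^3 - 133*q^2 + 125*I*q^2 - 150*q - 875*I*q + 1050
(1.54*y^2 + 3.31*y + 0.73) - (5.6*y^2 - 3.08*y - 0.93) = -4.06*y^2 + 6.39*y + 1.66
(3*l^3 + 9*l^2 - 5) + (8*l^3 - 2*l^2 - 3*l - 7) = 11*l^3 + 7*l^2 - 3*l - 12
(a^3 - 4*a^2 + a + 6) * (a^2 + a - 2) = a^5 - 3*a^4 - 5*a^3 + 15*a^2 + 4*a - 12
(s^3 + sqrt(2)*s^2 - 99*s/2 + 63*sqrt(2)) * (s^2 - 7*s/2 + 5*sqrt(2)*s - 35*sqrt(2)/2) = s^5 - 7*s^4/2 + 6*sqrt(2)*s^4 - 79*s^3/2 - 21*sqrt(2)*s^3 - 369*sqrt(2)*s^2/2 + 553*s^2/4 + 630*s + 2583*sqrt(2)*s/4 - 2205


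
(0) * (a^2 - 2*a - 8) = 0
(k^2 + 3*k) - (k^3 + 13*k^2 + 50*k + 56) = -k^3 - 12*k^2 - 47*k - 56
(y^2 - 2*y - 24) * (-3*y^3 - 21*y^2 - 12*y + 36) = -3*y^5 - 15*y^4 + 102*y^3 + 564*y^2 + 216*y - 864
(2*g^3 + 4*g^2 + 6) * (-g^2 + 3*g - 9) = -2*g^5 + 2*g^4 - 6*g^3 - 42*g^2 + 18*g - 54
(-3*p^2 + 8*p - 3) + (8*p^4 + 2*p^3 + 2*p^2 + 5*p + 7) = 8*p^4 + 2*p^3 - p^2 + 13*p + 4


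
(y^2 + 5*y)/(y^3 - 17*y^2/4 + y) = 4*(y + 5)/(4*y^2 - 17*y + 4)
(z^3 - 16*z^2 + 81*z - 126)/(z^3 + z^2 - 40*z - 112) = (z^2 - 9*z + 18)/(z^2 + 8*z + 16)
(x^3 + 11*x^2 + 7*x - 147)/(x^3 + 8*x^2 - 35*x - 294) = (x - 3)/(x - 6)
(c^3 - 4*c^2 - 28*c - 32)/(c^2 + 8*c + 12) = (c^2 - 6*c - 16)/(c + 6)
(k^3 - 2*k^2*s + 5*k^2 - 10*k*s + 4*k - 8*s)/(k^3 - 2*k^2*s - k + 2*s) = (k + 4)/(k - 1)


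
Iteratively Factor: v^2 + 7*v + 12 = (v + 4)*(v + 3)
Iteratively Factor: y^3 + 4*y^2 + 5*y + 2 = (y + 1)*(y^2 + 3*y + 2) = (y + 1)^2*(y + 2)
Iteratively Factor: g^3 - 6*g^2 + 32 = (g + 2)*(g^2 - 8*g + 16) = (g - 4)*(g + 2)*(g - 4)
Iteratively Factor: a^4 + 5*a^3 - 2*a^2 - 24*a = (a)*(a^3 + 5*a^2 - 2*a - 24) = a*(a + 3)*(a^2 + 2*a - 8) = a*(a + 3)*(a + 4)*(a - 2)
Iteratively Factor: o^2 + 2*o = (o + 2)*(o)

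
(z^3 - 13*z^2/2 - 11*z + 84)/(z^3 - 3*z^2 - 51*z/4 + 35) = 2*(z - 6)/(2*z - 5)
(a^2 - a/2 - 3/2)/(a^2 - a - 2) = (a - 3/2)/(a - 2)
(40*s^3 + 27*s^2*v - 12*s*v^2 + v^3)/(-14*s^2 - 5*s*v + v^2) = (-40*s^3 - 27*s^2*v + 12*s*v^2 - v^3)/(14*s^2 + 5*s*v - v^2)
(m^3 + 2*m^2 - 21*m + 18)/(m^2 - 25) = (m^3 + 2*m^2 - 21*m + 18)/(m^2 - 25)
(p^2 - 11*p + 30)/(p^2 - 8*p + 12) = (p - 5)/(p - 2)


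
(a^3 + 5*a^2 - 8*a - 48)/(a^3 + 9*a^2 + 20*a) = (a^2 + a - 12)/(a*(a + 5))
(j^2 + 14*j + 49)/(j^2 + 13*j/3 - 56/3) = 3*(j + 7)/(3*j - 8)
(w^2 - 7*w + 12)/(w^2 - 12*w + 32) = (w - 3)/(w - 8)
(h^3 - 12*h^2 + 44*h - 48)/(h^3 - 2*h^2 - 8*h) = (h^2 - 8*h + 12)/(h*(h + 2))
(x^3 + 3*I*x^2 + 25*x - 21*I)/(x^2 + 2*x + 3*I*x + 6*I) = (x^3 + 3*I*x^2 + 25*x - 21*I)/(x^2 + x*(2 + 3*I) + 6*I)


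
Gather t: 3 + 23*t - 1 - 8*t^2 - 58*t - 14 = -8*t^2 - 35*t - 12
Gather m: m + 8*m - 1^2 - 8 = 9*m - 9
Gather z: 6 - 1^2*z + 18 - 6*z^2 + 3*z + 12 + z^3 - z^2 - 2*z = z^3 - 7*z^2 + 36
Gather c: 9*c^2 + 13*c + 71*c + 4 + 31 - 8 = 9*c^2 + 84*c + 27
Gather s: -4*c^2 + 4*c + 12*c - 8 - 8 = -4*c^2 + 16*c - 16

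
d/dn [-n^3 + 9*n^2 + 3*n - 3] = -3*n^2 + 18*n + 3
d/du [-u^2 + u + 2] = 1 - 2*u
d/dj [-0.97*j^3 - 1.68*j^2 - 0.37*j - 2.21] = -2.91*j^2 - 3.36*j - 0.37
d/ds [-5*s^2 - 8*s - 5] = -10*s - 8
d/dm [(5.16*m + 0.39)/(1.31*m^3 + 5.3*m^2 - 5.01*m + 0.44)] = (-13.5192*m^3 - 28.8807*m^2 - 4.134*m + 4.2243)/(1.7161*m^6 + 13.886*m^5 + 14.9638*m^4 - 51.9532*m^3 + 29.7641*m^2 - 4.4088*m + 0.1936)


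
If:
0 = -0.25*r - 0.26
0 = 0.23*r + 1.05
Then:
No Solution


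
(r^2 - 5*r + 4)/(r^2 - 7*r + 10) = (r^2 - 5*r + 4)/(r^2 - 7*r + 10)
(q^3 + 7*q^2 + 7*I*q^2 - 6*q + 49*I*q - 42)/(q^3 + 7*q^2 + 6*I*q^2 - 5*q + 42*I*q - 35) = (q + 6*I)/(q + 5*I)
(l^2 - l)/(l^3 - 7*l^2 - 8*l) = (1 - l)/(-l^2 + 7*l + 8)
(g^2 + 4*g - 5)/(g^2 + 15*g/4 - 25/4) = 4*(g - 1)/(4*g - 5)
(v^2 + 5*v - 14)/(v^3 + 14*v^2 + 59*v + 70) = (v - 2)/(v^2 + 7*v + 10)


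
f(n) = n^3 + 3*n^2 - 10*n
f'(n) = 3*n^2 + 6*n - 10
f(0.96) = -5.95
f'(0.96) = -1.48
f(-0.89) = 10.57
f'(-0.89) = -12.96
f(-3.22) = 29.92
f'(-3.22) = 1.79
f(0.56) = -4.48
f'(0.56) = -5.70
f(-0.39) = 4.30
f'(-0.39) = -11.88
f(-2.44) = 27.73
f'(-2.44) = -6.78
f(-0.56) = 6.37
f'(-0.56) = -12.42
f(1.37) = -5.50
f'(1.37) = 3.85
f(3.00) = 24.00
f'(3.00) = 35.00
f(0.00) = 0.00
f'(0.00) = -10.00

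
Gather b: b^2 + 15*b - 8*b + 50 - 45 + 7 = b^2 + 7*b + 12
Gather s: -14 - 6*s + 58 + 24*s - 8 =18*s + 36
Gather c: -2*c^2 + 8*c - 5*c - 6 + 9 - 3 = -2*c^2 + 3*c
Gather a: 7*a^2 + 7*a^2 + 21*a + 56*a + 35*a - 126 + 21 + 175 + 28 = 14*a^2 + 112*a + 98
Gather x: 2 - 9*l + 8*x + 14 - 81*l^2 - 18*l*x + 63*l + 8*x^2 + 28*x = -81*l^2 + 54*l + 8*x^2 + x*(36 - 18*l) + 16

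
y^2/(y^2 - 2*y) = y/(y - 2)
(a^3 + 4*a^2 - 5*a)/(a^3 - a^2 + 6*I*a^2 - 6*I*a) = (a + 5)/(a + 6*I)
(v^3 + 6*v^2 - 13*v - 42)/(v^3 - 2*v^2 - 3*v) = (v^2 + 9*v + 14)/(v*(v + 1))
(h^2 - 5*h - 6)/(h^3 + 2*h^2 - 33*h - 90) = (h + 1)/(h^2 + 8*h + 15)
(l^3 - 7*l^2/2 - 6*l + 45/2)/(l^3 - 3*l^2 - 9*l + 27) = (l + 5/2)/(l + 3)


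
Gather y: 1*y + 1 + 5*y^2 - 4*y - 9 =5*y^2 - 3*y - 8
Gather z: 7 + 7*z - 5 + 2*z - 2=9*z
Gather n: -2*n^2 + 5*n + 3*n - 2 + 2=-2*n^2 + 8*n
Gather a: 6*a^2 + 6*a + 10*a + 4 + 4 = 6*a^2 + 16*a + 8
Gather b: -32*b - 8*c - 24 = -32*b - 8*c - 24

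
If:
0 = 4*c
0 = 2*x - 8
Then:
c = 0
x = 4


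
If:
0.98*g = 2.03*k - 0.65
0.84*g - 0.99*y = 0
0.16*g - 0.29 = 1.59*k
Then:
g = -1.32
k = -0.31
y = -1.12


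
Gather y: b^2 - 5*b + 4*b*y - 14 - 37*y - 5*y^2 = b^2 - 5*b - 5*y^2 + y*(4*b - 37) - 14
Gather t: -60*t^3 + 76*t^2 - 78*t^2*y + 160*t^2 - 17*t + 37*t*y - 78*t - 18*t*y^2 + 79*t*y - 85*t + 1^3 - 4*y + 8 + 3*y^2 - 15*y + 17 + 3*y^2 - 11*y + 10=-60*t^3 + t^2*(236 - 78*y) + t*(-18*y^2 + 116*y - 180) + 6*y^2 - 30*y + 36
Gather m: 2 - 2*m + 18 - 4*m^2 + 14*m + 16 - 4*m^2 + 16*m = -8*m^2 + 28*m + 36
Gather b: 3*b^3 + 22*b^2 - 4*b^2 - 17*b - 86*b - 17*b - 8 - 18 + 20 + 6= 3*b^3 + 18*b^2 - 120*b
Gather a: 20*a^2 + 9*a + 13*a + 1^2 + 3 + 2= 20*a^2 + 22*a + 6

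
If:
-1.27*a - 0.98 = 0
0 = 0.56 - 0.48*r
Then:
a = -0.77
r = 1.17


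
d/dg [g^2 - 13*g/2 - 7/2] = 2*g - 13/2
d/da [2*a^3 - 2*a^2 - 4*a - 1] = 6*a^2 - 4*a - 4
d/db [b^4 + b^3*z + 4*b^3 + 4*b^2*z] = b*(4*b^2 + 3*b*z + 12*b + 8*z)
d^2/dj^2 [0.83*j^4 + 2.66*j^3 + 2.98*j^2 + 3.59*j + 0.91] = 9.96*j^2 + 15.96*j + 5.96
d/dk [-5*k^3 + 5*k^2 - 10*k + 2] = -15*k^2 + 10*k - 10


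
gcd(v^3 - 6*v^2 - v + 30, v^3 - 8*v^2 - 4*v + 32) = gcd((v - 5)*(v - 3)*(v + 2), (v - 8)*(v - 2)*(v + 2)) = v + 2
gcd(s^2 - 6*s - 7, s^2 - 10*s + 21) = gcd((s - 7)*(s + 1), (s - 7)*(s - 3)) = s - 7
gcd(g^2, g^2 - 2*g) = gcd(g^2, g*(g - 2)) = g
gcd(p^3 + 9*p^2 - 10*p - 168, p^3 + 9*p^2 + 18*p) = p + 6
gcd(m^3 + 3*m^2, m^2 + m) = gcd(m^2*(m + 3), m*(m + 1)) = m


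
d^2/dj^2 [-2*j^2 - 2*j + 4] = -4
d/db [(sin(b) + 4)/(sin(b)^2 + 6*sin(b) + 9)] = -(sin(b) + 5)*cos(b)/(sin(b) + 3)^3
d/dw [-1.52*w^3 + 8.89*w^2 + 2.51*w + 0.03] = -4.56*w^2 + 17.78*w + 2.51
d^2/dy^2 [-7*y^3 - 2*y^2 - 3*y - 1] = -42*y - 4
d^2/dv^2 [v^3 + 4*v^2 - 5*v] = 6*v + 8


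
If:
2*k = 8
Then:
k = 4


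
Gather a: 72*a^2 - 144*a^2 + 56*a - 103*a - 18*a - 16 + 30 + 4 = -72*a^2 - 65*a + 18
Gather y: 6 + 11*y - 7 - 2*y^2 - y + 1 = -2*y^2 + 10*y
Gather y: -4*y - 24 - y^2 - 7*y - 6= -y^2 - 11*y - 30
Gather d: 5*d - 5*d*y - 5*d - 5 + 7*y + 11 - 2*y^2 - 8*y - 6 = -5*d*y - 2*y^2 - y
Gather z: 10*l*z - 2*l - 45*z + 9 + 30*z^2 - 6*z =-2*l + 30*z^2 + z*(10*l - 51) + 9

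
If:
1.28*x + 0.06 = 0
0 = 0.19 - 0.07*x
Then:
No Solution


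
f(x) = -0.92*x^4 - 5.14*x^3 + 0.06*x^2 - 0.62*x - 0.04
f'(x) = -3.68*x^3 - 15.42*x^2 + 0.12*x - 0.62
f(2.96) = -205.28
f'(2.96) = -230.81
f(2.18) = -75.14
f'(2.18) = -111.77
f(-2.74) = 55.99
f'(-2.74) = -41.02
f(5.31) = -1502.63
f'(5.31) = -985.74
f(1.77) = -38.48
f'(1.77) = -69.12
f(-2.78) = 57.63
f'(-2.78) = -41.06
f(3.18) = -260.77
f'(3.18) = -274.51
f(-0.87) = 3.40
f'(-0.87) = -9.97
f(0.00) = -0.04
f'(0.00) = -0.62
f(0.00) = -0.04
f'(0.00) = -0.62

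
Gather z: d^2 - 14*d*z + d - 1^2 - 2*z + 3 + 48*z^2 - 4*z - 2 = d^2 + d + 48*z^2 + z*(-14*d - 6)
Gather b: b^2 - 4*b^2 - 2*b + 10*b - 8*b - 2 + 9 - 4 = 3 - 3*b^2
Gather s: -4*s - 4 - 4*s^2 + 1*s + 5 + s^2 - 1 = -3*s^2 - 3*s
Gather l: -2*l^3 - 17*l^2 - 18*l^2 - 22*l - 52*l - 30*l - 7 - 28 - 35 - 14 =-2*l^3 - 35*l^2 - 104*l - 84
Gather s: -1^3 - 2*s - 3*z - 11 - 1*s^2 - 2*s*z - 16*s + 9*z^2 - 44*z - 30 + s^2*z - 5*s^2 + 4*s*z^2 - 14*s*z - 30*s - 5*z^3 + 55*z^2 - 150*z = s^2*(z - 6) + s*(4*z^2 - 16*z - 48) - 5*z^3 + 64*z^2 - 197*z - 42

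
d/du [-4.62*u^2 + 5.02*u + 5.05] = 5.02 - 9.24*u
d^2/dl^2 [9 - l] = 0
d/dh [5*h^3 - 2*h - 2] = 15*h^2 - 2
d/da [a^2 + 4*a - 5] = 2*a + 4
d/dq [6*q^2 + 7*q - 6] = 12*q + 7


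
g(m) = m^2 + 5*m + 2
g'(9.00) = 23.00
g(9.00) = 128.00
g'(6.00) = 17.00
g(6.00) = 68.00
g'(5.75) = 16.50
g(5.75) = 63.81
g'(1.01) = 7.02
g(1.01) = 8.07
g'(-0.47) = 4.06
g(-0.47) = -0.13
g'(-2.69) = -0.38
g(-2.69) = -4.21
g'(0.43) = 5.86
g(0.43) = 4.33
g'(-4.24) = -3.48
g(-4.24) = -1.22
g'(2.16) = 9.32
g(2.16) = 17.47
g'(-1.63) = 1.74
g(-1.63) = -3.49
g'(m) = 2*m + 5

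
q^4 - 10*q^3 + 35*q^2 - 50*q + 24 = (q - 4)*(q - 3)*(q - 2)*(q - 1)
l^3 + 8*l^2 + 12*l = l*(l + 2)*(l + 6)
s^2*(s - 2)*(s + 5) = s^4 + 3*s^3 - 10*s^2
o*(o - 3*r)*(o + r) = o^3 - 2*o^2*r - 3*o*r^2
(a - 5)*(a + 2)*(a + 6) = a^3 + 3*a^2 - 28*a - 60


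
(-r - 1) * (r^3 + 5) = -r^4 - r^3 - 5*r - 5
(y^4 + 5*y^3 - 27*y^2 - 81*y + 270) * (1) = y^4 + 5*y^3 - 27*y^2 - 81*y + 270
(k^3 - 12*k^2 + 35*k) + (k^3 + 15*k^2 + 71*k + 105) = 2*k^3 + 3*k^2 + 106*k + 105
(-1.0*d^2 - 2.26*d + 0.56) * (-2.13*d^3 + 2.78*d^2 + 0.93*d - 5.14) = 2.13*d^5 + 2.0338*d^4 - 8.4056*d^3 + 4.595*d^2 + 12.1372*d - 2.8784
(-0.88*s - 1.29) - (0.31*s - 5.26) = 3.97 - 1.19*s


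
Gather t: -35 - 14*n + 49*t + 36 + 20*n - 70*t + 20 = 6*n - 21*t + 21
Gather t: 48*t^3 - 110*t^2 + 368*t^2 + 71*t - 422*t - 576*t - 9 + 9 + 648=48*t^3 + 258*t^2 - 927*t + 648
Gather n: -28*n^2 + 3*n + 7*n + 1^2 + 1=-28*n^2 + 10*n + 2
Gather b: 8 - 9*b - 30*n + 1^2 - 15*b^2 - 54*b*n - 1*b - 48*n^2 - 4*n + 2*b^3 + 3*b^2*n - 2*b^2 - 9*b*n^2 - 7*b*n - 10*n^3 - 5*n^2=2*b^3 + b^2*(3*n - 17) + b*(-9*n^2 - 61*n - 10) - 10*n^3 - 53*n^2 - 34*n + 9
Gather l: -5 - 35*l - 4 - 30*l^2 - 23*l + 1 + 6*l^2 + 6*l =-24*l^2 - 52*l - 8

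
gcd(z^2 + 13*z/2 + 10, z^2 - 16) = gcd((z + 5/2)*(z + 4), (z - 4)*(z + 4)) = z + 4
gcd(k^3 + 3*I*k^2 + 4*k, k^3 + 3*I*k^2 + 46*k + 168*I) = k + 4*I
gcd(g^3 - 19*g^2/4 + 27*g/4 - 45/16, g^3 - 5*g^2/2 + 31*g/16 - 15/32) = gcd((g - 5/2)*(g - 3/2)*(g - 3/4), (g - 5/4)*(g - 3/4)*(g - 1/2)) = g - 3/4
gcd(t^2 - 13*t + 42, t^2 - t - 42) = t - 7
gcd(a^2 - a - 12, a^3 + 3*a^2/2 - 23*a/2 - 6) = 1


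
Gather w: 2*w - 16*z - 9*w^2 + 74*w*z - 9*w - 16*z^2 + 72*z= -9*w^2 + w*(74*z - 7) - 16*z^2 + 56*z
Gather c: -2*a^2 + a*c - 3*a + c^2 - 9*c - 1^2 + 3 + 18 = -2*a^2 - 3*a + c^2 + c*(a - 9) + 20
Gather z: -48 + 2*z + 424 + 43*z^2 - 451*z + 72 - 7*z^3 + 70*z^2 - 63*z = -7*z^3 + 113*z^2 - 512*z + 448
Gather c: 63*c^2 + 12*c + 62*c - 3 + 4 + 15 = 63*c^2 + 74*c + 16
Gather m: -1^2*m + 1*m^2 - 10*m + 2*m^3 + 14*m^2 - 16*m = 2*m^3 + 15*m^2 - 27*m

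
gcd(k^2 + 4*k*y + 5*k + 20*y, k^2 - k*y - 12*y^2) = 1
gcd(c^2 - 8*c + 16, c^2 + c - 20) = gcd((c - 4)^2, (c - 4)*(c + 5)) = c - 4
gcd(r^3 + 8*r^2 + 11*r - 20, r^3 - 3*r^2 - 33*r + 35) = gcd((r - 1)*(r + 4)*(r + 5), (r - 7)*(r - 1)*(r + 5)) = r^2 + 4*r - 5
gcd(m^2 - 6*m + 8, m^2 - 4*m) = m - 4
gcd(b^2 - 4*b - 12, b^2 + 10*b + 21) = 1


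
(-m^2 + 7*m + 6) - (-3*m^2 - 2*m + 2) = 2*m^2 + 9*m + 4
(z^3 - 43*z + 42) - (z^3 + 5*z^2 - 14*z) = -5*z^2 - 29*z + 42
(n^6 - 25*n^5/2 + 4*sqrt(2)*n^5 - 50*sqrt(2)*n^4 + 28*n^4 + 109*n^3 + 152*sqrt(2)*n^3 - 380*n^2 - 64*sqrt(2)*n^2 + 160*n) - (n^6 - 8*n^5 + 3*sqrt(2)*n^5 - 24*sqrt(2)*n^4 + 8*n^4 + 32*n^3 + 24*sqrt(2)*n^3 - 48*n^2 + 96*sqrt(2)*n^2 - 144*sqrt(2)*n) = -9*n^5/2 + sqrt(2)*n^5 - 26*sqrt(2)*n^4 + 20*n^4 + 77*n^3 + 128*sqrt(2)*n^3 - 332*n^2 - 160*sqrt(2)*n^2 + 160*n + 144*sqrt(2)*n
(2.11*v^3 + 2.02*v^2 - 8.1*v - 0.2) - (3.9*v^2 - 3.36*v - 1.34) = 2.11*v^3 - 1.88*v^2 - 4.74*v + 1.14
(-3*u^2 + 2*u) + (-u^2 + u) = -4*u^2 + 3*u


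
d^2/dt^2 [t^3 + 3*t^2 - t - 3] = 6*t + 6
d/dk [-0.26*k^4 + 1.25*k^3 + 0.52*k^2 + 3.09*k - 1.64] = -1.04*k^3 + 3.75*k^2 + 1.04*k + 3.09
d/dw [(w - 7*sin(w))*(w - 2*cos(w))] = (w - 7*sin(w))*(2*sin(w) + 1) - (w - 2*cos(w))*(7*cos(w) - 1)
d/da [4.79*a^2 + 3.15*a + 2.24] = 9.58*a + 3.15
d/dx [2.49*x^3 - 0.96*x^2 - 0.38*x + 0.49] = 7.47*x^2 - 1.92*x - 0.38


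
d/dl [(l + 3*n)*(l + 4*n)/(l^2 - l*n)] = 4*n*(-2*l^2 - 6*l*n + 3*n^2)/(l^2*(l^2 - 2*l*n + n^2))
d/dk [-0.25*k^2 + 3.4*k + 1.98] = 3.4 - 0.5*k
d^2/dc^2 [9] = 0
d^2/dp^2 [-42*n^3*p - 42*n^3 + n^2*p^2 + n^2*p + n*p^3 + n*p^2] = 2*n*(n + 3*p + 1)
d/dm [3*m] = 3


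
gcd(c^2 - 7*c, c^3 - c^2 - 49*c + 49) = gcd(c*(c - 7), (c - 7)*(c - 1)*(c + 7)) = c - 7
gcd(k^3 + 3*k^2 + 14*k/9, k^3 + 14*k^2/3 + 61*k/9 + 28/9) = k + 7/3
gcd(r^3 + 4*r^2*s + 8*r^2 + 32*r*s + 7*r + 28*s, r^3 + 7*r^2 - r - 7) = r^2 + 8*r + 7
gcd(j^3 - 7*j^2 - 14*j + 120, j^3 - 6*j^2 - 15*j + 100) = j^2 - j - 20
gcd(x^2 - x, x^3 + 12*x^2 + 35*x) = x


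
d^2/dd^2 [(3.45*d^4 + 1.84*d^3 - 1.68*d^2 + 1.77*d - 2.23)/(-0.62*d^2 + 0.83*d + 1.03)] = (-2.65236*d^6 + 10.65222*d^5 - 1.04120999999999*d^4 - 51.7074*d^3 - 41.778996*d^2 - 25.379616*d + 12.51162)/(0.238328*d^6 - 0.957156*d^5 + 0.0935579999999998*d^4 + 2.608441*d^3 - 0.155427*d^2 - 2.641641*d - 1.092727)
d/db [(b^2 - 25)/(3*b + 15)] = 1/3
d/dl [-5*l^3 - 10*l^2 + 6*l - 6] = -15*l^2 - 20*l + 6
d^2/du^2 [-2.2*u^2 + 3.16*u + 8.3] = -4.40000000000000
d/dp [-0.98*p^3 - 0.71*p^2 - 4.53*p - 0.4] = -2.94*p^2 - 1.42*p - 4.53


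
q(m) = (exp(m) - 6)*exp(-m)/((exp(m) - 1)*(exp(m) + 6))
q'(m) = -(exp(m) - 6)*exp(-m)/((exp(m) - 1)*(exp(m) + 6)) - (exp(m) - 6)/((exp(m) - 1)*(exp(m) + 6)^2) - (exp(m) - 6)/((exp(m) - 1)^2*(exp(m) + 6)) + 1/((exp(m) - 1)*(exp(m) + 6)) = (-2*exp(3*m) + 13*exp(2*m) + 60*exp(m) - 36)*exp(-m)/(exp(4*m) + 10*exp(3*m) + 13*exp(2*m) - 60*exp(m) + 36)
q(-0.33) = 3.89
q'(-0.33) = 5.11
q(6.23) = 0.00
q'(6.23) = -0.00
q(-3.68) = 40.33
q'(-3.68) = -39.63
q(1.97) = 0.00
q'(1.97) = 0.01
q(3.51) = 0.00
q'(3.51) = -0.00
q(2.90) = 0.00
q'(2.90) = -0.00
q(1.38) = -0.02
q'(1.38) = 0.08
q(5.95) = 0.00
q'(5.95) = -0.00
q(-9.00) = 8103.75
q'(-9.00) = -8103.08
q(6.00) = 0.00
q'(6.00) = 0.00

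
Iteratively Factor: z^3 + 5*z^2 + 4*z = (z)*(z^2 + 5*z + 4) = z*(z + 4)*(z + 1)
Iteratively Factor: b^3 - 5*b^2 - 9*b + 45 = (b - 3)*(b^2 - 2*b - 15) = (b - 5)*(b - 3)*(b + 3)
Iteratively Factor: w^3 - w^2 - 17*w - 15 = (w - 5)*(w^2 + 4*w + 3) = (w - 5)*(w + 3)*(w + 1)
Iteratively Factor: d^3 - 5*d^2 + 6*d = (d - 2)*(d^2 - 3*d) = (d - 3)*(d - 2)*(d)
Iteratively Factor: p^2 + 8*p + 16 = (p + 4)*(p + 4)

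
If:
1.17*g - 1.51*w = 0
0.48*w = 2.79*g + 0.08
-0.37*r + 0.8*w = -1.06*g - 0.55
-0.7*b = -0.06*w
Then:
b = -0.00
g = -0.03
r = 1.34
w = -0.03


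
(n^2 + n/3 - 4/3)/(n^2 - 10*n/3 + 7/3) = (3*n + 4)/(3*n - 7)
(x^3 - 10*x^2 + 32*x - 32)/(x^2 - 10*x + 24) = (x^2 - 6*x + 8)/(x - 6)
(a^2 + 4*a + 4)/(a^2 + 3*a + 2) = (a + 2)/(a + 1)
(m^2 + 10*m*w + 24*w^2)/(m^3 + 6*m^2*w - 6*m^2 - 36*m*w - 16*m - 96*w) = (m + 4*w)/(m^2 - 6*m - 16)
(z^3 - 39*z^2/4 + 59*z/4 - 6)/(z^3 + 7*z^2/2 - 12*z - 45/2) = (4*z^3 - 39*z^2 + 59*z - 24)/(2*(2*z^3 + 7*z^2 - 24*z - 45))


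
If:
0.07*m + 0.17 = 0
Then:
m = -2.43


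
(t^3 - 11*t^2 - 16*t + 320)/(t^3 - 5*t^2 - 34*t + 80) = (t - 8)/(t - 2)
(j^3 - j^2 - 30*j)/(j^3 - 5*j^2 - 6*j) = (j + 5)/(j + 1)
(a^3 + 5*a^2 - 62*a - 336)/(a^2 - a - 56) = a + 6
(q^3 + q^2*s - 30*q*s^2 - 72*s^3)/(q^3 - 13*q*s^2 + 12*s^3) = (q^2 - 3*q*s - 18*s^2)/(q^2 - 4*q*s + 3*s^2)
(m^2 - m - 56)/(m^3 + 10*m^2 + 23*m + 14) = (m - 8)/(m^2 + 3*m + 2)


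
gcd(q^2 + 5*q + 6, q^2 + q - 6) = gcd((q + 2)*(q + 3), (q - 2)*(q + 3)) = q + 3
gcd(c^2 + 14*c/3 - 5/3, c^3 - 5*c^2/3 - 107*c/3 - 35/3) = c + 5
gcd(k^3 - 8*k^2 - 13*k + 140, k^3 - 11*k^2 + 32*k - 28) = k - 7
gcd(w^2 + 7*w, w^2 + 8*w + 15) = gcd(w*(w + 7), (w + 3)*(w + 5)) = 1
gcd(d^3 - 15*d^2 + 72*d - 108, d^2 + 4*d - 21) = d - 3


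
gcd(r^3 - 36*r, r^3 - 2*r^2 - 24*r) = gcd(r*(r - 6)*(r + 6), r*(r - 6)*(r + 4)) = r^2 - 6*r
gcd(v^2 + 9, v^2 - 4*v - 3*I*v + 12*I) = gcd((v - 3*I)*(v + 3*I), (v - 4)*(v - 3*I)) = v - 3*I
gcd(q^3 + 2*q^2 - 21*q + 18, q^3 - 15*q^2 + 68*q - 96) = q - 3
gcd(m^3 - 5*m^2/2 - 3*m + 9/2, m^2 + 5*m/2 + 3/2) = m + 3/2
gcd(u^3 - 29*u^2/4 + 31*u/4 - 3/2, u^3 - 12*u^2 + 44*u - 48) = u - 6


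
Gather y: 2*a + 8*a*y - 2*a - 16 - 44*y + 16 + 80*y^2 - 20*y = 80*y^2 + y*(8*a - 64)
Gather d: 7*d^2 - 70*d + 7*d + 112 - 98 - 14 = 7*d^2 - 63*d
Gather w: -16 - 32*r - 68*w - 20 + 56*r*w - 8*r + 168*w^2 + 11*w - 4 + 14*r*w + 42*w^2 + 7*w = -40*r + 210*w^2 + w*(70*r - 50) - 40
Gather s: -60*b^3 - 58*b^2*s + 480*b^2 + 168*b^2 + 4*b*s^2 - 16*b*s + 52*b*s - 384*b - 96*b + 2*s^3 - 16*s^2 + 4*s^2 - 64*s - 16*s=-60*b^3 + 648*b^2 - 480*b + 2*s^3 + s^2*(4*b - 12) + s*(-58*b^2 + 36*b - 80)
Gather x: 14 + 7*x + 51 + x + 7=8*x + 72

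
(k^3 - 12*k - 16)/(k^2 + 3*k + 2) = (k^2 - 2*k - 8)/(k + 1)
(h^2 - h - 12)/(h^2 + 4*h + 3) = (h - 4)/(h + 1)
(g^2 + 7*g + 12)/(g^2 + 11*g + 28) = (g + 3)/(g + 7)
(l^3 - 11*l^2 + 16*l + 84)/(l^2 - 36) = (l^2 - 5*l - 14)/(l + 6)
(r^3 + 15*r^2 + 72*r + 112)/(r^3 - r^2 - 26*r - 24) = (r^2 + 11*r + 28)/(r^2 - 5*r - 6)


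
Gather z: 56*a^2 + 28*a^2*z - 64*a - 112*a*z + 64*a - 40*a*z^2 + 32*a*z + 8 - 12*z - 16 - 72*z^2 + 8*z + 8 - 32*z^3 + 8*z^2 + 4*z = 56*a^2 - 32*z^3 + z^2*(-40*a - 64) + z*(28*a^2 - 80*a)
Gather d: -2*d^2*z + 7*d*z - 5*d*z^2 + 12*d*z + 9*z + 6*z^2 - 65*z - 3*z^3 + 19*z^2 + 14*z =-2*d^2*z + d*(-5*z^2 + 19*z) - 3*z^3 + 25*z^2 - 42*z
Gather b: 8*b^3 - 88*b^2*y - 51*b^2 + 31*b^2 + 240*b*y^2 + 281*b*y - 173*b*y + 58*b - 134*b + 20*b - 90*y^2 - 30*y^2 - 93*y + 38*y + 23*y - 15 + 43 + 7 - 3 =8*b^3 + b^2*(-88*y - 20) + b*(240*y^2 + 108*y - 56) - 120*y^2 - 32*y + 32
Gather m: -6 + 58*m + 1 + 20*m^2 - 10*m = 20*m^2 + 48*m - 5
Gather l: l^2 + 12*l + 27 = l^2 + 12*l + 27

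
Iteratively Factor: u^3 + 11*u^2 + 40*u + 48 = (u + 3)*(u^2 + 8*u + 16) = (u + 3)*(u + 4)*(u + 4)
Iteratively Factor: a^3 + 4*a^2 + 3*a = (a + 1)*(a^2 + 3*a) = (a + 1)*(a + 3)*(a)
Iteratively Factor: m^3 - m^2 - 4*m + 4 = (m - 2)*(m^2 + m - 2) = (m - 2)*(m + 2)*(m - 1)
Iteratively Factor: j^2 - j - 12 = (j + 3)*(j - 4)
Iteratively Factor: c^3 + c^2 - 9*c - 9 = (c - 3)*(c^2 + 4*c + 3) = (c - 3)*(c + 1)*(c + 3)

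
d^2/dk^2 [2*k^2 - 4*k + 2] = 4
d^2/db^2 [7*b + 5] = 0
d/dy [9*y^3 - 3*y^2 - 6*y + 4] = 27*y^2 - 6*y - 6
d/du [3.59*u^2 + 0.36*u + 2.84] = 7.18*u + 0.36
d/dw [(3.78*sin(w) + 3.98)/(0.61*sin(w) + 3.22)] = 9.7438*cos(w)/(0.61*sin(w) + 3.22)^2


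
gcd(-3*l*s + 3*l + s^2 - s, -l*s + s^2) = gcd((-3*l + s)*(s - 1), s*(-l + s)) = 1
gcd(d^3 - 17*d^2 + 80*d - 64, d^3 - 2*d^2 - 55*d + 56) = d^2 - 9*d + 8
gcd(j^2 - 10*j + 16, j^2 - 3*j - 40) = j - 8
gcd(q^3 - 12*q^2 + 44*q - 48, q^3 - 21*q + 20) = q - 4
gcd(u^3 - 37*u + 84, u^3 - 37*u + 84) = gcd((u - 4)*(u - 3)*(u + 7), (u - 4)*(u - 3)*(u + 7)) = u^3 - 37*u + 84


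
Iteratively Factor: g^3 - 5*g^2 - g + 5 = (g - 1)*(g^2 - 4*g - 5) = (g - 1)*(g + 1)*(g - 5)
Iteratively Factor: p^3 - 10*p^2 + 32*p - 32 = (p - 2)*(p^2 - 8*p + 16) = (p - 4)*(p - 2)*(p - 4)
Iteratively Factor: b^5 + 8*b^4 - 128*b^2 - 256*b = (b + 4)*(b^4 + 4*b^3 - 16*b^2 - 64*b) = (b + 4)^2*(b^3 - 16*b) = (b - 4)*(b + 4)^2*(b^2 + 4*b) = (b - 4)*(b + 4)^3*(b)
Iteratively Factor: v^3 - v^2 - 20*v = (v)*(v^2 - v - 20) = v*(v + 4)*(v - 5)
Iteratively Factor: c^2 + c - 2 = (c - 1)*(c + 2)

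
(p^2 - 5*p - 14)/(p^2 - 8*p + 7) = (p + 2)/(p - 1)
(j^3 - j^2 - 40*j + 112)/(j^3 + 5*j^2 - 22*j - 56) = (j - 4)/(j + 2)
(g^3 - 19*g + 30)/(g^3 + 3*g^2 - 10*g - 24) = (g^2 + 3*g - 10)/(g^2 + 6*g + 8)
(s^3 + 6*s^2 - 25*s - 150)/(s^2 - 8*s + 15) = (s^2 + 11*s + 30)/(s - 3)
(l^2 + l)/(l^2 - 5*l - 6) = l/(l - 6)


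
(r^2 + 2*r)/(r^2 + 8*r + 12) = r/(r + 6)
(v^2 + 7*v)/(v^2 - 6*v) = (v + 7)/(v - 6)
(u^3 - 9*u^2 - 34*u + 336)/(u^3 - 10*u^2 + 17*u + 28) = (u^2 - 2*u - 48)/(u^2 - 3*u - 4)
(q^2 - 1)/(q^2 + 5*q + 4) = (q - 1)/(q + 4)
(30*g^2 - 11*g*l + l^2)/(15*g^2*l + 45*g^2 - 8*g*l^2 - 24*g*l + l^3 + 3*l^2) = (6*g - l)/(3*g*l + 9*g - l^2 - 3*l)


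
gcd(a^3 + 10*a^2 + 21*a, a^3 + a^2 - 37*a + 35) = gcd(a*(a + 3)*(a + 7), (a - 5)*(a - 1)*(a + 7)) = a + 7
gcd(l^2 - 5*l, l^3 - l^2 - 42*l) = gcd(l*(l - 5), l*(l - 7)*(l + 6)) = l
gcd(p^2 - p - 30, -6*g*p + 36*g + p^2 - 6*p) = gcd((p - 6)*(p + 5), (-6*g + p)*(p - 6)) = p - 6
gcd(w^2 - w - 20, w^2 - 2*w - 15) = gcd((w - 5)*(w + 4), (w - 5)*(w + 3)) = w - 5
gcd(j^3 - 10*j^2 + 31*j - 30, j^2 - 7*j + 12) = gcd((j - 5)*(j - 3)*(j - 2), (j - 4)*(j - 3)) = j - 3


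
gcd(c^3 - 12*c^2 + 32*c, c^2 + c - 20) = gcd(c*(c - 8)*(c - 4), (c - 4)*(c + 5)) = c - 4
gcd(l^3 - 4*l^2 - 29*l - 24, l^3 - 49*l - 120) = l^2 - 5*l - 24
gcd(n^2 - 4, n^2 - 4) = n^2 - 4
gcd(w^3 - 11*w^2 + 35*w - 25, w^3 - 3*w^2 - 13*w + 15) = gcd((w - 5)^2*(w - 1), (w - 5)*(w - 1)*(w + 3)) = w^2 - 6*w + 5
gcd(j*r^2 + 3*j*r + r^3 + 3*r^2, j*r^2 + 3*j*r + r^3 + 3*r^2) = j*r^2 + 3*j*r + r^3 + 3*r^2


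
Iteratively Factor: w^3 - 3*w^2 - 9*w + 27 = (w + 3)*(w^2 - 6*w + 9) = (w - 3)*(w + 3)*(w - 3)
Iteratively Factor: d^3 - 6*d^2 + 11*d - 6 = (d - 3)*(d^2 - 3*d + 2) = (d - 3)*(d - 2)*(d - 1)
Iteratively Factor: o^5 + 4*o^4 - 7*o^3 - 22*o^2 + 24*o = (o - 2)*(o^4 + 6*o^3 + 5*o^2 - 12*o) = (o - 2)*(o + 4)*(o^3 + 2*o^2 - 3*o) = (o - 2)*(o + 3)*(o + 4)*(o^2 - o) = o*(o - 2)*(o + 3)*(o + 4)*(o - 1)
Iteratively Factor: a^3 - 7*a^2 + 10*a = (a)*(a^2 - 7*a + 10) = a*(a - 2)*(a - 5)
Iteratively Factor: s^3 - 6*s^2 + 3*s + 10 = (s - 5)*(s^2 - s - 2) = (s - 5)*(s - 2)*(s + 1)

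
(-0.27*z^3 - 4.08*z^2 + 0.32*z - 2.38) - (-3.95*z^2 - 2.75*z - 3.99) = -0.27*z^3 - 0.13*z^2 + 3.07*z + 1.61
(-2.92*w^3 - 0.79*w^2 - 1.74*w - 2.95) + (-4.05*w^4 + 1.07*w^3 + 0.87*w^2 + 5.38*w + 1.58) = -4.05*w^4 - 1.85*w^3 + 0.08*w^2 + 3.64*w - 1.37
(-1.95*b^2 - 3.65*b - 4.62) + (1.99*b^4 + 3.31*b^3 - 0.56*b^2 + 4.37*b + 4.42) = 1.99*b^4 + 3.31*b^3 - 2.51*b^2 + 0.72*b - 0.2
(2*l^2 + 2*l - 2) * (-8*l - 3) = -16*l^3 - 22*l^2 + 10*l + 6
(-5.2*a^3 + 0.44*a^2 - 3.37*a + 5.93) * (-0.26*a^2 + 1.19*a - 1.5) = 1.352*a^5 - 6.3024*a^4 + 9.1998*a^3 - 6.2121*a^2 + 12.1117*a - 8.895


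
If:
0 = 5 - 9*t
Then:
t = 5/9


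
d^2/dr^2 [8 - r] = 0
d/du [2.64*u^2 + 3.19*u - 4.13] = 5.28*u + 3.19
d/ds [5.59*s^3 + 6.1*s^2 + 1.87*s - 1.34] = 16.77*s^2 + 12.2*s + 1.87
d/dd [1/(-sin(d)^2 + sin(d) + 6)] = (2*sin(d) - 1)*cos(d)/(sin(d) + cos(d)^2 + 5)^2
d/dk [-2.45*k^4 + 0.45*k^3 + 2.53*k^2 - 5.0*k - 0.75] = -9.8*k^3 + 1.35*k^2 + 5.06*k - 5.0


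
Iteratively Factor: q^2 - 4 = (q - 2)*(q + 2)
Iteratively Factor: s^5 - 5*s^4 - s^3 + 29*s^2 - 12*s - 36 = (s - 3)*(s^4 - 2*s^3 - 7*s^2 + 8*s + 12) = (s - 3)^2*(s^3 + s^2 - 4*s - 4) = (s - 3)^2*(s - 2)*(s^2 + 3*s + 2) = (s - 3)^2*(s - 2)*(s + 2)*(s + 1)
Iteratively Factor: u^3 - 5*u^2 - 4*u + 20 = (u + 2)*(u^2 - 7*u + 10) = (u - 5)*(u + 2)*(u - 2)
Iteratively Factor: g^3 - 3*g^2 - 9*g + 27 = (g - 3)*(g^2 - 9) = (g - 3)*(g + 3)*(g - 3)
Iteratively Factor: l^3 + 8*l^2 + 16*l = (l + 4)*(l^2 + 4*l) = l*(l + 4)*(l + 4)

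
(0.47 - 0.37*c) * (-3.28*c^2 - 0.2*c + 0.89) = 1.2136*c^3 - 1.4676*c^2 - 0.4233*c + 0.4183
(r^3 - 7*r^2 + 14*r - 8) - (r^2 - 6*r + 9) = r^3 - 8*r^2 + 20*r - 17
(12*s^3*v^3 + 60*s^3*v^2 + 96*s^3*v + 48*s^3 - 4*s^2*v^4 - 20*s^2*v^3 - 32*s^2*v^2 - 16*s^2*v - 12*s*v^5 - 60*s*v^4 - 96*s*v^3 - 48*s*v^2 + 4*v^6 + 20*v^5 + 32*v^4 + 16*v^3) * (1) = 12*s^3*v^3 + 60*s^3*v^2 + 96*s^3*v + 48*s^3 - 4*s^2*v^4 - 20*s^2*v^3 - 32*s^2*v^2 - 16*s^2*v - 12*s*v^5 - 60*s*v^4 - 96*s*v^3 - 48*s*v^2 + 4*v^6 + 20*v^5 + 32*v^4 + 16*v^3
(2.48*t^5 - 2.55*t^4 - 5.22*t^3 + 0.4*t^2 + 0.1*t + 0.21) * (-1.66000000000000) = -4.1168*t^5 + 4.233*t^4 + 8.6652*t^3 - 0.664*t^2 - 0.166*t - 0.3486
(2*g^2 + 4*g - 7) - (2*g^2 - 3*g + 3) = 7*g - 10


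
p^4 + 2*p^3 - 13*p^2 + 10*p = p*(p - 2)*(p - 1)*(p + 5)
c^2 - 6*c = c*(c - 6)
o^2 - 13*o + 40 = (o - 8)*(o - 5)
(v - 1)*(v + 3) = v^2 + 2*v - 3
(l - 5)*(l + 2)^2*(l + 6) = l^4 + 5*l^3 - 22*l^2 - 116*l - 120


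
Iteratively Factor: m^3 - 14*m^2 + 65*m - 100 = (m - 5)*(m^2 - 9*m + 20) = (m - 5)^2*(m - 4)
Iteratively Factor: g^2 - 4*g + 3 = (g - 1)*(g - 3)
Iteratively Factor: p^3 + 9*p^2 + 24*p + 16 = (p + 4)*(p^2 + 5*p + 4) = (p + 4)^2*(p + 1)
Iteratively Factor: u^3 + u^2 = (u)*(u^2 + u) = u^2*(u + 1)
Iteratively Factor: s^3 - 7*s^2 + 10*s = (s)*(s^2 - 7*s + 10) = s*(s - 5)*(s - 2)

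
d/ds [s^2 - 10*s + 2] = 2*s - 10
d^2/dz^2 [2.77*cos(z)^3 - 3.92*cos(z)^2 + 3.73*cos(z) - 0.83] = -5.8075*cos(z) + 7.84*cos(2*z) - 6.2325*cos(3*z)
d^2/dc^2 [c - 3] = 0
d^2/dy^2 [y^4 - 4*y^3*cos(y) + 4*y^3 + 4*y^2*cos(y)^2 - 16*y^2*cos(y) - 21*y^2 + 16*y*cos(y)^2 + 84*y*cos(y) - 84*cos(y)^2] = 4*y^3*cos(y) + 24*y^2*sin(y) + 16*y^2*cos(y) - 8*y^2*cos(2*y) + 12*y^2 + 64*y*sin(y) - 16*y*sin(2*y) - 108*y*cos(y) - 32*y*cos(2*y) + 24*y - 168*sin(y) - 32*sin(2*y) - 32*cos(y) + 172*cos(2*y) - 38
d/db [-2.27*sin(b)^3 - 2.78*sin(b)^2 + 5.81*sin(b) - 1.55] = (-6.81*sin(b)^2 - 5.56*sin(b) + 5.81)*cos(b)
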